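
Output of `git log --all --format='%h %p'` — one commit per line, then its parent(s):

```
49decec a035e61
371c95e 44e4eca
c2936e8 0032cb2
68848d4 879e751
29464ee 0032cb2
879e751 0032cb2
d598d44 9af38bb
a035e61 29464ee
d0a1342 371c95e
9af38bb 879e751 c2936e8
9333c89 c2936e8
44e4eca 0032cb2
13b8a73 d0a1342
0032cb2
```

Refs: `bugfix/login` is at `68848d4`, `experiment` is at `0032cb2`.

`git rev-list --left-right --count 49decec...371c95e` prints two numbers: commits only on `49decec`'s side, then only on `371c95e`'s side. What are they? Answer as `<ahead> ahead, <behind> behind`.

3 ahead, 2 behind

Reachable from 49decec: {0032cb2, 29464ee, 49decec, a035e61}.
Reachable from 371c95e: {0032cb2, 371c95e, 44e4eca}.
Only in 49decec's history (ahead): {29464ee, 49decec, a035e61} — 3.
Only in 371c95e's history (behind): {371c95e, 44e4eca} — 2.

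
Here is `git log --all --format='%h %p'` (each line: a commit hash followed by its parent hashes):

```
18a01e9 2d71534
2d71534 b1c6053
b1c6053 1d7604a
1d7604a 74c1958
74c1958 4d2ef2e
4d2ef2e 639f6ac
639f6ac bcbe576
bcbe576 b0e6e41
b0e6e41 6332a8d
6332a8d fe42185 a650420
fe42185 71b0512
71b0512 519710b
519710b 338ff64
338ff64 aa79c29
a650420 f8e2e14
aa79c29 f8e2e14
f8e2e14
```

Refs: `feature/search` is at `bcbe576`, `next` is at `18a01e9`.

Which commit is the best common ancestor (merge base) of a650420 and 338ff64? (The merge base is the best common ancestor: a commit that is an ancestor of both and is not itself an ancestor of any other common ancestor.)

f8e2e14

Ancestors of a650420: {a650420, f8e2e14}.
Ancestors of 338ff64: {338ff64, aa79c29, f8e2e14}.
Common ancestors: {f8e2e14}.
The only common ancestor is f8e2e14, so it is the merge base.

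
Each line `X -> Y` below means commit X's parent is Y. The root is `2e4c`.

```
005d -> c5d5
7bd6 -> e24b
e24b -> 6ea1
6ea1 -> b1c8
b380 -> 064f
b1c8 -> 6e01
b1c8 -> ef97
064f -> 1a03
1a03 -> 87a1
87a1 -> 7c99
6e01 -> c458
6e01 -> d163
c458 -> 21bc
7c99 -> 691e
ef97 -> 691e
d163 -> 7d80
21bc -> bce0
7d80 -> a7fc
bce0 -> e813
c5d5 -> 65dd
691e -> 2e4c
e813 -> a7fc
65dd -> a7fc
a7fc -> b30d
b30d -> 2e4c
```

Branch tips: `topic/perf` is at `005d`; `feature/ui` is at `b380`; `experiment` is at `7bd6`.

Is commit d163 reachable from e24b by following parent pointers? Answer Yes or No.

Ancestors of e24b (commits reachable by following parents): {21bc, 2e4c, 691e, 6e01, 6ea1, 7d80, a7fc, b1c8, b30d, bce0, c458, d163, e24b, e813, ef97}.
d163 is in that set, so it is an ancestor of e24b.

Yes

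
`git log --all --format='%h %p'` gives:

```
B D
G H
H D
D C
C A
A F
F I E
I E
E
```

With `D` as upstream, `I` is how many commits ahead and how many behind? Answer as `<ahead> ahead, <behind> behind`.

Reachable from I: {E, I}.
Reachable from D: {A, C, D, E, F, I}.
Only in I's history (ahead): {} — 0.
Only in D's history (behind): {A, C, D, F} — 4.

0 ahead, 4 behind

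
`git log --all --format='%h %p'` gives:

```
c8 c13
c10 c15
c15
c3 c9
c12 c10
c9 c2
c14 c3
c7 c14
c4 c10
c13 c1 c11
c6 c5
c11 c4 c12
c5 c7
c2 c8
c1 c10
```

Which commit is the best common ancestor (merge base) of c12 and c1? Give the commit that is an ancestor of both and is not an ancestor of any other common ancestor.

Ancestors of c12: {c10, c12, c15}.
Ancestors of c1: {c1, c10, c15}.
Common ancestors: {c10, c15}.
Among these, c10 is not an ancestor of any other common ancestor — it is the merge base.

c10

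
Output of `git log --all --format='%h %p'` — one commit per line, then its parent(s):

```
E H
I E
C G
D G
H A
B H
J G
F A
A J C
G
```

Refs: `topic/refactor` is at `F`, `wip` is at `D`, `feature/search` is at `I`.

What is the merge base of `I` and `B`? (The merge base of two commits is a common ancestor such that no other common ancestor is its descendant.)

H

Ancestors of I: {A, C, E, G, H, I, J}.
Ancestors of B: {A, B, C, G, H, J}.
Common ancestors: {A, C, G, H, J}.
Among these, H is not an ancestor of any other common ancestor — it is the merge base.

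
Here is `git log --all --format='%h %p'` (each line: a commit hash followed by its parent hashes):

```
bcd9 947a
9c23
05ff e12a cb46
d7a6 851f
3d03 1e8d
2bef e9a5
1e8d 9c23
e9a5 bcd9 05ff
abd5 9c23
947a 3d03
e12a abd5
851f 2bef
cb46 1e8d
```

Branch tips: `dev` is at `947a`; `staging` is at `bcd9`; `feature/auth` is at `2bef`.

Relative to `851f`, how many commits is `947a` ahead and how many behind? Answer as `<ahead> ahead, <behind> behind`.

Reachable from 947a: {1e8d, 3d03, 947a, 9c23}.
Reachable from 851f: {05ff, 1e8d, 2bef, 3d03, 851f, 947a, 9c23, abd5, bcd9, cb46, e12a, e9a5}.
Only in 947a's history (ahead): {} — 0.
Only in 851f's history (behind): {05ff, 2bef, 851f, abd5, bcd9, cb46, e12a, e9a5} — 8.

0 ahead, 8 behind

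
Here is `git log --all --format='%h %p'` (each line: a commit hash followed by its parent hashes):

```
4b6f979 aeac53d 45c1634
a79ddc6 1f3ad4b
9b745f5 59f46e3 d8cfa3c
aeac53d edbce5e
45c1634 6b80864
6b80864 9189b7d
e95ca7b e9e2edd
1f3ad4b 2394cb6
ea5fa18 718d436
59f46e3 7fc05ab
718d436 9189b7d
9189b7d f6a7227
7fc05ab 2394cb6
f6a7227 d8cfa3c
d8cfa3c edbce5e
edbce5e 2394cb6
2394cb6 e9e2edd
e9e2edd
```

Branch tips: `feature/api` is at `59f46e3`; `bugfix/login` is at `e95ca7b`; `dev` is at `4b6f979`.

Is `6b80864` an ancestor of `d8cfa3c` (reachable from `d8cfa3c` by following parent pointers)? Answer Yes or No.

No

Ancestors of d8cfa3c: {2394cb6, d8cfa3c, e9e2edd, edbce5e}.
6b80864 is not in that set, so it is not an ancestor of d8cfa3c.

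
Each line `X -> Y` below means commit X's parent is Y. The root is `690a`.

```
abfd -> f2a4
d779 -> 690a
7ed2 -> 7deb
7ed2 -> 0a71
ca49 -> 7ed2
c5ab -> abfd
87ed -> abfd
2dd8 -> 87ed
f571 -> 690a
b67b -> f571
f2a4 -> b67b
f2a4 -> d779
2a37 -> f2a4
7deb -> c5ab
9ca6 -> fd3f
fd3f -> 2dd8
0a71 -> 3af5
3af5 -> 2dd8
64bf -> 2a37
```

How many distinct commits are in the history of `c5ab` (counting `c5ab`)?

Walking parent pointers from c5ab: reachable set = {690a, abfd, b67b, c5ab, d779, f2a4, f571}.
That is 7 commits.

7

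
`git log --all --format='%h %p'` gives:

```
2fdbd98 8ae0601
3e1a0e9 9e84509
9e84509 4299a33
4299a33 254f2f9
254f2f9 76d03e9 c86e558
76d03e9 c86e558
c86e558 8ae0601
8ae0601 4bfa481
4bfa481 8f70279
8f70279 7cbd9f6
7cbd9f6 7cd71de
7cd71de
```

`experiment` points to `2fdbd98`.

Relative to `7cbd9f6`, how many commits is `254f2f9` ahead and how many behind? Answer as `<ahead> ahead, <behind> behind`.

Reachable from 254f2f9: {254f2f9, 4bfa481, 76d03e9, 7cbd9f6, 7cd71de, 8ae0601, 8f70279, c86e558}.
Reachable from 7cbd9f6: {7cbd9f6, 7cd71de}.
Only in 254f2f9's history (ahead): {254f2f9, 4bfa481, 76d03e9, 8ae0601, 8f70279, c86e558} — 6.
Only in 7cbd9f6's history (behind): {} — 0.

6 ahead, 0 behind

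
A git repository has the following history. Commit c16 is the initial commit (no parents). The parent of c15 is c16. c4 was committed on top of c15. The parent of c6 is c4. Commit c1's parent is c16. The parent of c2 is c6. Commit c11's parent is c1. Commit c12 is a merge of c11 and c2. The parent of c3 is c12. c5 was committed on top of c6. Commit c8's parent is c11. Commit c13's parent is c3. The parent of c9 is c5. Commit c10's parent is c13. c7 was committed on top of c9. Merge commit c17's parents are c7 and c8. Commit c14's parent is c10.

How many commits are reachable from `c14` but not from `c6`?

8

Reachable from c14: {c1, c10, c11, c12, c13, c14, c15, c16, c2, c3, c4, c6}.
Reachable from c6: {c15, c16, c4, c6}.
In c14's history but not c6's: {c1, c10, c11, c12, c13, c14, c2, c3} — 8 commits.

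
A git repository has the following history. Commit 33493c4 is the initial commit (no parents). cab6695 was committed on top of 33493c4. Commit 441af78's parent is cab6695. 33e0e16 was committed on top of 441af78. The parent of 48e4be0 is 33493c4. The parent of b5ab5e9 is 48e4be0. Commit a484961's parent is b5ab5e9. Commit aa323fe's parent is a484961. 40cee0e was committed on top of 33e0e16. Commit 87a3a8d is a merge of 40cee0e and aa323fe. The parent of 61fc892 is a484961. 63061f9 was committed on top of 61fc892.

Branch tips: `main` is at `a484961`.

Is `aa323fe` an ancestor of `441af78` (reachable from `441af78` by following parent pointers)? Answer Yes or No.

Ancestors of 441af78: {33493c4, 441af78, cab6695}.
aa323fe is not in that set, so it is not an ancestor of 441af78.

No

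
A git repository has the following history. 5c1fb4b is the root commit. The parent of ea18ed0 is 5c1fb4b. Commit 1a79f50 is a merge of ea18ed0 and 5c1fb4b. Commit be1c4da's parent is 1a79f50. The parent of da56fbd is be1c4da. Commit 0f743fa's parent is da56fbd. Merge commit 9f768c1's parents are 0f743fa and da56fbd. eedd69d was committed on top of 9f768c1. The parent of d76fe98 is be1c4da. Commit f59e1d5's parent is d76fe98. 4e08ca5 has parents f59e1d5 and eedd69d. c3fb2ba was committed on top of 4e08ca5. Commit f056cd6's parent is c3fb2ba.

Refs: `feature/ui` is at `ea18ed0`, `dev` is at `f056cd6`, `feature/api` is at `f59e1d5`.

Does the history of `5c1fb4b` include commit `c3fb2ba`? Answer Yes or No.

Ancestors of 5c1fb4b: {5c1fb4b}.
c3fb2ba is not in that set, so it is not an ancestor of 5c1fb4b.

No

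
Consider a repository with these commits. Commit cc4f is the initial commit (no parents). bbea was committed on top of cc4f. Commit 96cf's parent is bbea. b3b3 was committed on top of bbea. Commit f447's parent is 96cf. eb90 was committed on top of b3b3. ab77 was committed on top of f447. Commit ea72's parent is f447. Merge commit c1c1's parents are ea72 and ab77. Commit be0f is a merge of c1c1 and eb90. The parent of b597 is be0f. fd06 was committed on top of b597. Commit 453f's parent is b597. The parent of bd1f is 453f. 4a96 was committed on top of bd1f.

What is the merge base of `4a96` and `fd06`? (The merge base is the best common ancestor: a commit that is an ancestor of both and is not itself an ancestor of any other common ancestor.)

b597

Ancestors of 4a96: {453f, 4a96, 96cf, ab77, b3b3, b597, bbea, bd1f, be0f, c1c1, cc4f, ea72, eb90, f447}.
Ancestors of fd06: {96cf, ab77, b3b3, b597, bbea, be0f, c1c1, cc4f, ea72, eb90, f447, fd06}.
Common ancestors: {96cf, ab77, b3b3, b597, bbea, be0f, c1c1, cc4f, ea72, eb90, f447}.
Among these, b597 is not an ancestor of any other common ancestor — it is the merge base.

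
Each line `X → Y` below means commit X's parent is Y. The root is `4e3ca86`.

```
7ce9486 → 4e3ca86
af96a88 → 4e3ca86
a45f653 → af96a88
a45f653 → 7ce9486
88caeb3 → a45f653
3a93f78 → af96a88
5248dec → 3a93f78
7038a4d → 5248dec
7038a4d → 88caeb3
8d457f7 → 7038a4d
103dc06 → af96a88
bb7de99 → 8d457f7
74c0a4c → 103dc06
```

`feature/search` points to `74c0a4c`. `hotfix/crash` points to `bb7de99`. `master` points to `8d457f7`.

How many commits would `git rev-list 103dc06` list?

Walking parent pointers from 103dc06: reachable set = {103dc06, 4e3ca86, af96a88}.
That is 3 commits.

3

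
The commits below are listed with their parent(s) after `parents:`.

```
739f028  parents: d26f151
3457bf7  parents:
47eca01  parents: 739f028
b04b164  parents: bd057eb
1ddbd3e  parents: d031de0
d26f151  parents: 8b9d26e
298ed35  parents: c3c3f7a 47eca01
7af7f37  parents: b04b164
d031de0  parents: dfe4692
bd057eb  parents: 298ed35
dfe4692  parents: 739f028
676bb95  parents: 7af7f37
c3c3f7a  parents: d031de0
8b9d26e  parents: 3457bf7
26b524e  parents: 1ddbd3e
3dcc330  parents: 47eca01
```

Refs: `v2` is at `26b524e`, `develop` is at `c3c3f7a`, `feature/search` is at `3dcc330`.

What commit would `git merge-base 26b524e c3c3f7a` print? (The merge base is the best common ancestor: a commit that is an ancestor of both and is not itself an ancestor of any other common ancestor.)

Ancestors of 26b524e: {1ddbd3e, 26b524e, 3457bf7, 739f028, 8b9d26e, d031de0, d26f151, dfe4692}.
Ancestors of c3c3f7a: {3457bf7, 739f028, 8b9d26e, c3c3f7a, d031de0, d26f151, dfe4692}.
Common ancestors: {3457bf7, 739f028, 8b9d26e, d031de0, d26f151, dfe4692}.
Among these, d031de0 is not an ancestor of any other common ancestor — it is the merge base.

d031de0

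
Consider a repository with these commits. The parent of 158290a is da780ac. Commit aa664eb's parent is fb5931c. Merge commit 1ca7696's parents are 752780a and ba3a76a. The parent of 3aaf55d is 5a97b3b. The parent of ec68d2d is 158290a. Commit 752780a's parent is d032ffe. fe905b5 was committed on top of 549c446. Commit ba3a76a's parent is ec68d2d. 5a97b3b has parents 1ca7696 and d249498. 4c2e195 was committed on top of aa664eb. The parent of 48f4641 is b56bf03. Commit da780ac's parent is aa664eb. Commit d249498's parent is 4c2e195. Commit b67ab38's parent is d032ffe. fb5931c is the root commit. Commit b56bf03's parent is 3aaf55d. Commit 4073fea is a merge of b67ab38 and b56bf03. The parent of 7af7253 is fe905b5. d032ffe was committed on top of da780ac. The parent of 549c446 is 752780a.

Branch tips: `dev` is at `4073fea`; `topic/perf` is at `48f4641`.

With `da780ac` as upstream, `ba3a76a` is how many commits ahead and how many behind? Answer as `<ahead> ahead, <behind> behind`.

3 ahead, 0 behind

Reachable from ba3a76a: {158290a, aa664eb, ba3a76a, da780ac, ec68d2d, fb5931c}.
Reachable from da780ac: {aa664eb, da780ac, fb5931c}.
Only in ba3a76a's history (ahead): {158290a, ba3a76a, ec68d2d} — 3.
Only in da780ac's history (behind): {} — 0.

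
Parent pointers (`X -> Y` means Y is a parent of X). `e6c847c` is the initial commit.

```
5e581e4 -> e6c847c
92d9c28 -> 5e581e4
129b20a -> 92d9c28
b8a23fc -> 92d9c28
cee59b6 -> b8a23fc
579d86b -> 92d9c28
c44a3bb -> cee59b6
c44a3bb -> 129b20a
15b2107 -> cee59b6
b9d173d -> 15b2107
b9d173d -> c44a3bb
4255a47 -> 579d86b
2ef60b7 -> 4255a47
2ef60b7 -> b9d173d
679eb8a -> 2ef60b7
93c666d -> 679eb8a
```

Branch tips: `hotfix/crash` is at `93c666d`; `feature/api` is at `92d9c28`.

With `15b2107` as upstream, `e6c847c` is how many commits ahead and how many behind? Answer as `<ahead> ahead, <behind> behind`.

Reachable from e6c847c: {e6c847c}.
Reachable from 15b2107: {15b2107, 5e581e4, 92d9c28, b8a23fc, cee59b6, e6c847c}.
Only in e6c847c's history (ahead): {} — 0.
Only in 15b2107's history (behind): {15b2107, 5e581e4, 92d9c28, b8a23fc, cee59b6} — 5.

0 ahead, 5 behind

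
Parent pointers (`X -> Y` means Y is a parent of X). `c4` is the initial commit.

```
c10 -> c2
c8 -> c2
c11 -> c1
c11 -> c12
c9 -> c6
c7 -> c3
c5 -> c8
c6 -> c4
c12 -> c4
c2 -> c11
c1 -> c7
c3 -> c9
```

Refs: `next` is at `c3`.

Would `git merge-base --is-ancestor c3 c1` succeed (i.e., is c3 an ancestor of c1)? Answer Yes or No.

Yes

Ancestors of c1 (commits reachable by following parents): {c1, c3, c4, c6, c7, c9}.
c3 is in that set, so it is an ancestor of c1.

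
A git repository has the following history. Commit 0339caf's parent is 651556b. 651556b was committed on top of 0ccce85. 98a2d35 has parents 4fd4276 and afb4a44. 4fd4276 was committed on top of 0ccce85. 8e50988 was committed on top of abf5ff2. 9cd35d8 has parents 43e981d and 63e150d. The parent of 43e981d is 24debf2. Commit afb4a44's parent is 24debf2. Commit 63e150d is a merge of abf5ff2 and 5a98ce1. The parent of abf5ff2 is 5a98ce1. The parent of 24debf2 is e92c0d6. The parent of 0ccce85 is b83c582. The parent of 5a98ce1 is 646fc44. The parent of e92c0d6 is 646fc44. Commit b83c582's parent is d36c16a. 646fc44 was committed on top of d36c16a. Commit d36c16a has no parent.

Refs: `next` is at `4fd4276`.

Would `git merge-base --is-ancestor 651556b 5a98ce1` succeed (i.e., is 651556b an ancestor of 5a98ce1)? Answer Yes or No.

Ancestors of 5a98ce1: {5a98ce1, 646fc44, d36c16a}.
651556b is not in that set, so it is not an ancestor of 5a98ce1.

No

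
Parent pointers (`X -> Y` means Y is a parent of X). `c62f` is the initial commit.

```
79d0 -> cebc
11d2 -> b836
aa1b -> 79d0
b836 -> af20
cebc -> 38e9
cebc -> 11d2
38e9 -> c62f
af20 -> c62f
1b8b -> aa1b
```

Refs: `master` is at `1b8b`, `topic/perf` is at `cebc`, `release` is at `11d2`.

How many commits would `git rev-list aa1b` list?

8

Walking parent pointers from aa1b: reachable set = {11d2, 38e9, 79d0, aa1b, af20, b836, c62f, cebc}.
That is 8 commits.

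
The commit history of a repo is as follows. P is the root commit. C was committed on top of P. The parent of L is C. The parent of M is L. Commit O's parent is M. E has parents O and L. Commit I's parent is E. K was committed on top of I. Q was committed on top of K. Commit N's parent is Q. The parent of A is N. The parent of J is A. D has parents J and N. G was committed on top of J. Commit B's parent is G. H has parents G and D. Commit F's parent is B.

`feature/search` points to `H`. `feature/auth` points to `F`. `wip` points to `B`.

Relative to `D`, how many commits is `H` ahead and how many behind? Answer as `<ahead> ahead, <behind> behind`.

2 ahead, 0 behind

Reachable from H: {A, C, D, E, G, H, I, J, K, L, M, N, O, P, Q}.
Reachable from D: {A, C, D, E, I, J, K, L, M, N, O, P, Q}.
Only in H's history (ahead): {G, H} — 2.
Only in D's history (behind): {} — 0.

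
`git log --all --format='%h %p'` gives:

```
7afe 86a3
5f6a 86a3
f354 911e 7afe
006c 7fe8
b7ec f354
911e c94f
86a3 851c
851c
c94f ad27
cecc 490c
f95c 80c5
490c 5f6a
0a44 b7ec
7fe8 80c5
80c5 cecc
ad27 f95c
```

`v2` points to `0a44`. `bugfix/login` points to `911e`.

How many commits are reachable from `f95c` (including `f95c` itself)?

Walking parent pointers from f95c: reachable set = {490c, 5f6a, 80c5, 851c, 86a3, cecc, f95c}.
That is 7 commits.

7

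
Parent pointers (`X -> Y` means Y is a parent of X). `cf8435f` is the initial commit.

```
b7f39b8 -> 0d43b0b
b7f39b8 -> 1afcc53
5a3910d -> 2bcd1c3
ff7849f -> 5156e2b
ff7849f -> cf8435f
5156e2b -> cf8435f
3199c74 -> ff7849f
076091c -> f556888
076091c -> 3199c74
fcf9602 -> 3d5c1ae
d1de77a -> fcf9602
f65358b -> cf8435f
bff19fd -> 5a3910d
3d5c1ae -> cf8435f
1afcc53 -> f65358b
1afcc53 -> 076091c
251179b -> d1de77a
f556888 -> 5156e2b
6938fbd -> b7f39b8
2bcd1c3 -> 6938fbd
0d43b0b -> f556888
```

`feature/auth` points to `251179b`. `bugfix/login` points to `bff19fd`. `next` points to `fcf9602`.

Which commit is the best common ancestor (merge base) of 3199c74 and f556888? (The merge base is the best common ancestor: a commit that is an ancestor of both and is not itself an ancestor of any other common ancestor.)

Ancestors of 3199c74: {3199c74, 5156e2b, cf8435f, ff7849f}.
Ancestors of f556888: {5156e2b, cf8435f, f556888}.
Common ancestors: {5156e2b, cf8435f}.
Among these, 5156e2b is not an ancestor of any other common ancestor — it is the merge base.

5156e2b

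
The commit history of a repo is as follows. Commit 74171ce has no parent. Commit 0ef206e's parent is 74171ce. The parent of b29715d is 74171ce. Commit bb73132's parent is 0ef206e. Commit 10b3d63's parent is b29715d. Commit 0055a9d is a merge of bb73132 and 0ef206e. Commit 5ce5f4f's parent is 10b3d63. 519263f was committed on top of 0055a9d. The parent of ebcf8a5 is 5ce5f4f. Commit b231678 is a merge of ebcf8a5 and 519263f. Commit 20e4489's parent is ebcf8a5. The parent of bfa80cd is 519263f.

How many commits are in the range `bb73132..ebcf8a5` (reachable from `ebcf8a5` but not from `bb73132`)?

Reachable from ebcf8a5: {10b3d63, 5ce5f4f, 74171ce, b29715d, ebcf8a5}.
Reachable from bb73132: {0ef206e, 74171ce, bb73132}.
In ebcf8a5's history but not bb73132's: {10b3d63, 5ce5f4f, b29715d, ebcf8a5} — 4 commits.

4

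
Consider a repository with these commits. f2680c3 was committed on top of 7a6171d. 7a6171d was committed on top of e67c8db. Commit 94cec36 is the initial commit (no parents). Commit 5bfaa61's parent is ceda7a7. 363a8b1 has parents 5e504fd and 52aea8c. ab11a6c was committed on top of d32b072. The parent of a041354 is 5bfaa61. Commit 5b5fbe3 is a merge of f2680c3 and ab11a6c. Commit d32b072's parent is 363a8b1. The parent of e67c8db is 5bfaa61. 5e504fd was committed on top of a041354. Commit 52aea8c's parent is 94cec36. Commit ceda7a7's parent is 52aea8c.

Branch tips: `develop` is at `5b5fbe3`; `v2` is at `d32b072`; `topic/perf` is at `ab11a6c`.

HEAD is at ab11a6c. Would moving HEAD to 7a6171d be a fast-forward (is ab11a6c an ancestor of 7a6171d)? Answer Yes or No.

No

A fast-forward from ab11a6c to 7a6171d is possible iff ab11a6c is an ancestor of 7a6171d.
Ancestors of 7a6171d: {52aea8c, 5bfaa61, 7a6171d, 94cec36, ceda7a7, e67c8db}.
ab11a6c is not among them, so fast-forward is not possible.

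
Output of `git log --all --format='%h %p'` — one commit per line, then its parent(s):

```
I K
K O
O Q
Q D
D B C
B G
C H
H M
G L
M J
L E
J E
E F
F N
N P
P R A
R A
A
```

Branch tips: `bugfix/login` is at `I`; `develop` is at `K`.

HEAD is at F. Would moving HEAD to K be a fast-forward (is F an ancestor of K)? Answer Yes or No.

A fast-forward from F to K is possible iff F is an ancestor of K.
Ancestors of K: {A, B, C, D, E, F, G, H, J, K, L, M, N, O, P, Q, R}.
F is among them, so fast-forward is possible.

Yes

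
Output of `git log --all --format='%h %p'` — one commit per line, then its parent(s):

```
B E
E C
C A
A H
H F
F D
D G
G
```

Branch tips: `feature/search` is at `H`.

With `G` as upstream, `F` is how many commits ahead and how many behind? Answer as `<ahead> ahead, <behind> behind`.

Reachable from F: {D, F, G}.
Reachable from G: {G}.
Only in F's history (ahead): {D, F} — 2.
Only in G's history (behind): {} — 0.

2 ahead, 0 behind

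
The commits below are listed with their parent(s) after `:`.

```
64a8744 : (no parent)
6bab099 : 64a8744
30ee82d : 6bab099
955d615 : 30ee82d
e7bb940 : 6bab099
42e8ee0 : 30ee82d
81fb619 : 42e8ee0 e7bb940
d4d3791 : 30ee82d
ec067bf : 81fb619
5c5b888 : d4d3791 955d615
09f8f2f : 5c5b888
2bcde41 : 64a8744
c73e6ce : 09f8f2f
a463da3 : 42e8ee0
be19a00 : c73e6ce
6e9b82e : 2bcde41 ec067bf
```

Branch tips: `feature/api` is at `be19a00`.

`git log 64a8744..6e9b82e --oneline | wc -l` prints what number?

8

Reachable from 6e9b82e: {2bcde41, 30ee82d, 42e8ee0, 64a8744, 6bab099, 6e9b82e, 81fb619, e7bb940, ec067bf}.
Reachable from 64a8744: {64a8744}.
In 6e9b82e's history but not 64a8744's: {2bcde41, 30ee82d, 42e8ee0, 6bab099, 6e9b82e, 81fb619, e7bb940, ec067bf} — 8 commits.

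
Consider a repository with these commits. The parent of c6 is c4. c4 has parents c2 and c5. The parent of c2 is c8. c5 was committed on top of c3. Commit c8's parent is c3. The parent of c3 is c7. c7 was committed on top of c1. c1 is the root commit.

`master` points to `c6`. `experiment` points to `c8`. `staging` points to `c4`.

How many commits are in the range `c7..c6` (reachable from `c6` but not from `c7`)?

6

Reachable from c6: {c1, c2, c3, c4, c5, c6, c7, c8}.
Reachable from c7: {c1, c7}.
In c6's history but not c7's: {c2, c3, c4, c5, c6, c8} — 6 commits.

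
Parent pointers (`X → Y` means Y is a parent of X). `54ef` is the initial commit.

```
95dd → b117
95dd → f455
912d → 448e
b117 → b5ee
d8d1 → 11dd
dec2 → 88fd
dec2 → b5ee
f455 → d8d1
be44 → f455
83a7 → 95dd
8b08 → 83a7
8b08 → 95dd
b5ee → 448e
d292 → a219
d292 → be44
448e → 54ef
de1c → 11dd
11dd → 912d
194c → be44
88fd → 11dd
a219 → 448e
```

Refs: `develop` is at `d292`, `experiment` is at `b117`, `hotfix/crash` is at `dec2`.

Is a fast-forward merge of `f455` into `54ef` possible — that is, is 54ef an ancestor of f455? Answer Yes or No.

Yes

A fast-forward from 54ef to f455 is possible iff 54ef is an ancestor of f455.
Ancestors of f455: {11dd, 448e, 54ef, 912d, d8d1, f455}.
54ef is among them, so fast-forward is possible.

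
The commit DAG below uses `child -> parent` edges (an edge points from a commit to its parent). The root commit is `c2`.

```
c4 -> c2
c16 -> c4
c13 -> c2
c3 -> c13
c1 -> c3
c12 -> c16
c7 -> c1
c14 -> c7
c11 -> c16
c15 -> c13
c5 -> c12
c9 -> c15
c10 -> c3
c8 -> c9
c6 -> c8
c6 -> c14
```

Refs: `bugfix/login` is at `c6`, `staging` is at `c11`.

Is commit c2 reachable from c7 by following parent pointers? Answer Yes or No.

Ancestors of c7 (commits reachable by following parents): {c1, c13, c2, c3, c7}.
c2 is in that set, so it is an ancestor of c7.

Yes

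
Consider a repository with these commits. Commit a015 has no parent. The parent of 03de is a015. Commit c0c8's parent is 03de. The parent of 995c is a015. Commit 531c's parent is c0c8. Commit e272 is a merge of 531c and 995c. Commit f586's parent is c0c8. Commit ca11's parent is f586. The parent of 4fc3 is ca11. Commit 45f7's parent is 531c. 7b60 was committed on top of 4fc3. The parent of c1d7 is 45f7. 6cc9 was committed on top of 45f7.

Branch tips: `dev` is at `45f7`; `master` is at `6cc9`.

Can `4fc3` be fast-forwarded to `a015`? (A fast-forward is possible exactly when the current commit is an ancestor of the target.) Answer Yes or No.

A fast-forward from 4fc3 to a015 is possible iff 4fc3 is an ancestor of a015.
Ancestors of a015: {a015}.
4fc3 is not among them, so fast-forward is not possible.

No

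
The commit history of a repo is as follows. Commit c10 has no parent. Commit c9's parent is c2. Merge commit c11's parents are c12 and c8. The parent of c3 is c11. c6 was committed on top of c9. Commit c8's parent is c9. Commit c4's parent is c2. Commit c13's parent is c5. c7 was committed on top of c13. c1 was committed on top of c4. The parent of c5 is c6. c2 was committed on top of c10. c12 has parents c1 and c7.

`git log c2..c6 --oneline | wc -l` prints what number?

2

Reachable from c6: {c10, c2, c6, c9}.
Reachable from c2: {c10, c2}.
In c6's history but not c2's: {c6, c9} — 2 commits.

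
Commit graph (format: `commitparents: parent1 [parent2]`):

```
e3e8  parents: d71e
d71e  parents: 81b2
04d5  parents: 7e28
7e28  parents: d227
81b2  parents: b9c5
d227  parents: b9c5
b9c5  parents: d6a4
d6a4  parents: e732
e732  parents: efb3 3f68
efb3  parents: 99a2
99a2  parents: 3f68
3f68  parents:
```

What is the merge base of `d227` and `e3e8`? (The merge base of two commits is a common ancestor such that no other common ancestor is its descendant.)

Ancestors of d227: {3f68, 99a2, b9c5, d227, d6a4, e732, efb3}.
Ancestors of e3e8: {3f68, 81b2, 99a2, b9c5, d6a4, d71e, e3e8, e732, efb3}.
Common ancestors: {3f68, 99a2, b9c5, d6a4, e732, efb3}.
Among these, b9c5 is not an ancestor of any other common ancestor — it is the merge base.

b9c5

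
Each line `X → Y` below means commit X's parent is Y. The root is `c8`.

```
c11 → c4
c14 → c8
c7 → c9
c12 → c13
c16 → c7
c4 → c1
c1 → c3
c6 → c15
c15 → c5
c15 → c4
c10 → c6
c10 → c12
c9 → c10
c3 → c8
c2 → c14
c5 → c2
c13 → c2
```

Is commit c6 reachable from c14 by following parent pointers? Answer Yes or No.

Ancestors of c14: {c14, c8}.
c6 is not in that set, so it is not an ancestor of c14.

No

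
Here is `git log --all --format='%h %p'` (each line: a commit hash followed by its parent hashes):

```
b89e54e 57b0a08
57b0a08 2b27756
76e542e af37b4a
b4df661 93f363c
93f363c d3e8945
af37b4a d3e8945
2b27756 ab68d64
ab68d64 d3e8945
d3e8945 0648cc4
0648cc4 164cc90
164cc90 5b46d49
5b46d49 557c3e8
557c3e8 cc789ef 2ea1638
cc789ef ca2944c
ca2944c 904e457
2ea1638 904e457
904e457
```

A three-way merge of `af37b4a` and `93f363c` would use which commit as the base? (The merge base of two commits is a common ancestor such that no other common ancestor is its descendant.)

d3e8945

Ancestors of af37b4a: {0648cc4, 164cc90, 2ea1638, 557c3e8, 5b46d49, 904e457, af37b4a, ca2944c, cc789ef, d3e8945}.
Ancestors of 93f363c: {0648cc4, 164cc90, 2ea1638, 557c3e8, 5b46d49, 904e457, 93f363c, ca2944c, cc789ef, d3e8945}.
Common ancestors: {0648cc4, 164cc90, 2ea1638, 557c3e8, 5b46d49, 904e457, ca2944c, cc789ef, d3e8945}.
Among these, d3e8945 is not an ancestor of any other common ancestor — it is the merge base.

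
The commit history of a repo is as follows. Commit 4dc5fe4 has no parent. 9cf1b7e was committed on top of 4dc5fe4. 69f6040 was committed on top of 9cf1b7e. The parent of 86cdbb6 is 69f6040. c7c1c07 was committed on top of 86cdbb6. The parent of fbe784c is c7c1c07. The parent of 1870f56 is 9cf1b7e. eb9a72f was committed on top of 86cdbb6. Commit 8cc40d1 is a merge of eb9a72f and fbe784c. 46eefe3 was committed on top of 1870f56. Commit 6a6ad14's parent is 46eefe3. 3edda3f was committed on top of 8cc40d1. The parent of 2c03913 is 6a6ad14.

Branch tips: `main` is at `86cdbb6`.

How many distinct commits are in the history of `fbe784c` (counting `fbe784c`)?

6

Walking parent pointers from fbe784c: reachable set = {4dc5fe4, 69f6040, 86cdbb6, 9cf1b7e, c7c1c07, fbe784c}.
That is 6 commits.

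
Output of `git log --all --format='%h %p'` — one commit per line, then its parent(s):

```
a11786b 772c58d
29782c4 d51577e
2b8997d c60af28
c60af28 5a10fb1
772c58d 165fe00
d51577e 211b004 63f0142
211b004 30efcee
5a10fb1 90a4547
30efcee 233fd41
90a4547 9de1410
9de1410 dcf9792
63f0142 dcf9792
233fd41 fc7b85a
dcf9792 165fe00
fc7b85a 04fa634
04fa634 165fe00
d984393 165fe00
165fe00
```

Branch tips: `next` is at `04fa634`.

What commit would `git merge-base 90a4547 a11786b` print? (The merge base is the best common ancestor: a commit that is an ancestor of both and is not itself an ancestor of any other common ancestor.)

165fe00

Ancestors of 90a4547: {165fe00, 90a4547, 9de1410, dcf9792}.
Ancestors of a11786b: {165fe00, 772c58d, a11786b}.
Common ancestors: {165fe00}.
The only common ancestor is 165fe00, so it is the merge base.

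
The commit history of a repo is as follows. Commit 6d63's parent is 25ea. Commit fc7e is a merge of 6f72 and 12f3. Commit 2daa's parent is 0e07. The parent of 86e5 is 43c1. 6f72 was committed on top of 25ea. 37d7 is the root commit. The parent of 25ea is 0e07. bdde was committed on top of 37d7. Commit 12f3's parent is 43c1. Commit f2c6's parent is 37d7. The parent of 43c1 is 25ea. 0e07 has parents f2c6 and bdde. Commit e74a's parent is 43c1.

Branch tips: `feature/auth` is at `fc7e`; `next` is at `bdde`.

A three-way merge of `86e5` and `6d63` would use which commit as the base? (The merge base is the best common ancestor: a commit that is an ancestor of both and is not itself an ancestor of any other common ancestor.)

Ancestors of 86e5: {0e07, 25ea, 37d7, 43c1, 86e5, bdde, f2c6}.
Ancestors of 6d63: {0e07, 25ea, 37d7, 6d63, bdde, f2c6}.
Common ancestors: {0e07, 25ea, 37d7, bdde, f2c6}.
Among these, 25ea is not an ancestor of any other common ancestor — it is the merge base.

25ea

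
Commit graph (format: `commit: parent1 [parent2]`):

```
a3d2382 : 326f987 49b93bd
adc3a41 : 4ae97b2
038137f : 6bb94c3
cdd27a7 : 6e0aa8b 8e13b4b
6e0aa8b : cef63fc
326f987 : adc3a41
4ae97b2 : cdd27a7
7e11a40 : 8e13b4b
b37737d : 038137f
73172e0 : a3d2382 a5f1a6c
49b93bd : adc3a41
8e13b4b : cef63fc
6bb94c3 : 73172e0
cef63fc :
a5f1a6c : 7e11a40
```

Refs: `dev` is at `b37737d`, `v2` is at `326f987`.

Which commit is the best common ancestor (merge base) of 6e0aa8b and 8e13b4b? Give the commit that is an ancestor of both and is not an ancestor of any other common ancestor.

cef63fc

Ancestors of 6e0aa8b: {6e0aa8b, cef63fc}.
Ancestors of 8e13b4b: {8e13b4b, cef63fc}.
Common ancestors: {cef63fc}.
The only common ancestor is cef63fc, so it is the merge base.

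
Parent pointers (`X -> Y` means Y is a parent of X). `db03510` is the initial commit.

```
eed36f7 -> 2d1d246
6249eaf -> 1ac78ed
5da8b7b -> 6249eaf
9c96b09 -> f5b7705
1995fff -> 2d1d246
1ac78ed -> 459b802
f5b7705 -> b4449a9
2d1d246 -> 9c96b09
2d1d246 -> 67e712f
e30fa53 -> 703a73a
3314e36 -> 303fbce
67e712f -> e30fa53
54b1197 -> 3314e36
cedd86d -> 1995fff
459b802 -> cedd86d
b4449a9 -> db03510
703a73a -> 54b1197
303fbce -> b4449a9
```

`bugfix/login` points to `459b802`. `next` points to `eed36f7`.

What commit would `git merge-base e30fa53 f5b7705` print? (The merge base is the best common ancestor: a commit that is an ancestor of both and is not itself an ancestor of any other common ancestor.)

b4449a9

Ancestors of e30fa53: {303fbce, 3314e36, 54b1197, 703a73a, b4449a9, db03510, e30fa53}.
Ancestors of f5b7705: {b4449a9, db03510, f5b7705}.
Common ancestors: {b4449a9, db03510}.
Among these, b4449a9 is not an ancestor of any other common ancestor — it is the merge base.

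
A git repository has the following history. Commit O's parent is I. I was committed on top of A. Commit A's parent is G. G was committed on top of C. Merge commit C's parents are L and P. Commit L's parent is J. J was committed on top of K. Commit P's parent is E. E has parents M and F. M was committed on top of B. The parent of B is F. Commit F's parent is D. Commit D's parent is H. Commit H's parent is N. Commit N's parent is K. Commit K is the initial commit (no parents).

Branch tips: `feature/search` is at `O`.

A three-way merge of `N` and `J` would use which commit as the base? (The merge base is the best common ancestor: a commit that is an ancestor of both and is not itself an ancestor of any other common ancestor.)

Ancestors of N: {K, N}.
Ancestors of J: {J, K}.
Common ancestors: {K}.
The only common ancestor is K, so it is the merge base.

K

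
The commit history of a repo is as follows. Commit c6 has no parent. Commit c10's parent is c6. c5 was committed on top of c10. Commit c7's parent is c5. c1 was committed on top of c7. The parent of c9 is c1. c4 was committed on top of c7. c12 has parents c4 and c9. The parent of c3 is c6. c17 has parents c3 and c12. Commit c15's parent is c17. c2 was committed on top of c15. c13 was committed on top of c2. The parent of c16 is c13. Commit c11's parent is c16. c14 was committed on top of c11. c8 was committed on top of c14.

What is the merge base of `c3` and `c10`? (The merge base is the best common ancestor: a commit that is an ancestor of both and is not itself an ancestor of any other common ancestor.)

c6

Ancestors of c3: {c3, c6}.
Ancestors of c10: {c10, c6}.
Common ancestors: {c6}.
The only common ancestor is c6, so it is the merge base.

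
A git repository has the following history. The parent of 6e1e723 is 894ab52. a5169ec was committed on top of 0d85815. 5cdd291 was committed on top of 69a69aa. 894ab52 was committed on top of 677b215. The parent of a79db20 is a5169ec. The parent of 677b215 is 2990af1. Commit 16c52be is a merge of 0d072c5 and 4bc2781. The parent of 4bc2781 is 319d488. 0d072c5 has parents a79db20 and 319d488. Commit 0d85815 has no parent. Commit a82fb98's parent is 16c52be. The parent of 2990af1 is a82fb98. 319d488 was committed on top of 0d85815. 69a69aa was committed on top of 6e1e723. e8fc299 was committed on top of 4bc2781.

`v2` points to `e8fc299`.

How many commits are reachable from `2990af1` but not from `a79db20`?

Reachable from 2990af1: {0d072c5, 0d85815, 16c52be, 2990af1, 319d488, 4bc2781, a5169ec, a79db20, a82fb98}.
Reachable from a79db20: {0d85815, a5169ec, a79db20}.
In 2990af1's history but not a79db20's: {0d072c5, 16c52be, 2990af1, 319d488, 4bc2781, a82fb98} — 6 commits.

6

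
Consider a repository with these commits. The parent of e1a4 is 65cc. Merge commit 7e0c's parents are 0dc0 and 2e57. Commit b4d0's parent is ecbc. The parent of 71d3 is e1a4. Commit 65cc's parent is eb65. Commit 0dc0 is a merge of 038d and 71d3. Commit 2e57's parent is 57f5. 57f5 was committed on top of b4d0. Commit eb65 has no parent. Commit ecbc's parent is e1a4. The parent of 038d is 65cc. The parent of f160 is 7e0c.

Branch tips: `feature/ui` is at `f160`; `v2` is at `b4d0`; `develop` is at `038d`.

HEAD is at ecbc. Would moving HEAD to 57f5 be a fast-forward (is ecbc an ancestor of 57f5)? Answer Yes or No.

A fast-forward from ecbc to 57f5 is possible iff ecbc is an ancestor of 57f5.
Ancestors of 57f5: {57f5, 65cc, b4d0, e1a4, eb65, ecbc}.
ecbc is among them, so fast-forward is possible.

Yes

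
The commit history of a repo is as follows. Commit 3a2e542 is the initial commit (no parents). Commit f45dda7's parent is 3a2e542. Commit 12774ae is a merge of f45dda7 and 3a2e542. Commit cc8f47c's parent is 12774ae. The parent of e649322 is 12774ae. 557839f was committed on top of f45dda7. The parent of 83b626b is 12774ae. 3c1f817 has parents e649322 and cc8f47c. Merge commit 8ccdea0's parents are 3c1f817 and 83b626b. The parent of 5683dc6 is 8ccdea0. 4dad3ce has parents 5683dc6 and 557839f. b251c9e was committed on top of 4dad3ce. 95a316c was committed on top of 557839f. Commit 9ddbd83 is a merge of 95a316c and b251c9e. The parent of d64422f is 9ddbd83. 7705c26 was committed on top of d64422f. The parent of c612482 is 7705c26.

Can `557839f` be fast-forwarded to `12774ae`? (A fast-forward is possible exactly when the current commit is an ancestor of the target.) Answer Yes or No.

No

A fast-forward from 557839f to 12774ae is possible iff 557839f is an ancestor of 12774ae.
Ancestors of 12774ae: {12774ae, 3a2e542, f45dda7}.
557839f is not among them, so fast-forward is not possible.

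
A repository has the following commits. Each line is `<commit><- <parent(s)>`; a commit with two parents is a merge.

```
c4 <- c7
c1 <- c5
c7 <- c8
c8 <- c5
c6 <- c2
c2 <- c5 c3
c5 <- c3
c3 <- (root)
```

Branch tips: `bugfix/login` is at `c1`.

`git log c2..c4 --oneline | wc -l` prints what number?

Reachable from c4: {c3, c4, c5, c7, c8}.
Reachable from c2: {c2, c3, c5}.
In c4's history but not c2's: {c4, c7, c8} — 3 commits.

3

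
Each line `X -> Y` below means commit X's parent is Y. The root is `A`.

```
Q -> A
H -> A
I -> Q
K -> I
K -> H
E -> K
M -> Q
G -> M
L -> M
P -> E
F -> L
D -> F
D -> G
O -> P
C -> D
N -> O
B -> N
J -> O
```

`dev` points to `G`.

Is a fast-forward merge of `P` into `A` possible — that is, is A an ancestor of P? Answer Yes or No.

Yes

A fast-forward from A to P is possible iff A is an ancestor of P.
Ancestors of P: {A, E, H, I, K, P, Q}.
A is among them, so fast-forward is possible.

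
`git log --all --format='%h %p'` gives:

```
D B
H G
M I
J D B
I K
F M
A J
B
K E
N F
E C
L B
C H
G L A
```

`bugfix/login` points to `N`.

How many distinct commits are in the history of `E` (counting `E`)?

9

Walking parent pointers from E: reachable set = {A, B, C, D, E, G, H, J, L}.
That is 9 commits.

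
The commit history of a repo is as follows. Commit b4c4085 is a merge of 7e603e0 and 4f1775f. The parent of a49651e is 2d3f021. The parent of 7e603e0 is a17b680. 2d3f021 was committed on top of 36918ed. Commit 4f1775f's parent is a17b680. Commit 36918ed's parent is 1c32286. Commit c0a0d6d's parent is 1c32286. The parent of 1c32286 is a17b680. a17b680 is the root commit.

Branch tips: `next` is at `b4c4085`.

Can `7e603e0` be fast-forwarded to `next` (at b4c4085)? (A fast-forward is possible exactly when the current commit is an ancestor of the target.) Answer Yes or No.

Yes

A fast-forward from 7e603e0 to b4c4085 is possible iff 7e603e0 is an ancestor of b4c4085.
Ancestors of b4c4085: {4f1775f, 7e603e0, a17b680, b4c4085}.
7e603e0 is among them, so fast-forward is possible.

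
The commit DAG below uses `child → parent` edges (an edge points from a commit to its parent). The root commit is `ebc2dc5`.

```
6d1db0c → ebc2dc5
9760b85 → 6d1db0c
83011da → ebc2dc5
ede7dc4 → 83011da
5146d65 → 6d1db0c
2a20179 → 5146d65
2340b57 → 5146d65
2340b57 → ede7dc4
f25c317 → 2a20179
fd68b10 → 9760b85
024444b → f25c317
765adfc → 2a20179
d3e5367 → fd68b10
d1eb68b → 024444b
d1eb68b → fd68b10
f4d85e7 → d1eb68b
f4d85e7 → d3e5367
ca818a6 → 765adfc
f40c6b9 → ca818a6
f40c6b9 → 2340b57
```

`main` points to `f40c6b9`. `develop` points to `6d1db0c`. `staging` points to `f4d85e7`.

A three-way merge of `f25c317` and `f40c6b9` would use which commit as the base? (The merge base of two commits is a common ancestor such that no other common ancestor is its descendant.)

Ancestors of f25c317: {2a20179, 5146d65, 6d1db0c, ebc2dc5, f25c317}.
Ancestors of f40c6b9: {2340b57, 2a20179, 5146d65, 6d1db0c, 765adfc, 83011da, ca818a6, ebc2dc5, ede7dc4, f40c6b9}.
Common ancestors: {2a20179, 5146d65, 6d1db0c, ebc2dc5}.
Among these, 2a20179 is not an ancestor of any other common ancestor — it is the merge base.

2a20179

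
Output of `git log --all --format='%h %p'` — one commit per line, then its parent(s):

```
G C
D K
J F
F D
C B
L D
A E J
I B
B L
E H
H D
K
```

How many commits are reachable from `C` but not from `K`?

Reachable from C: {B, C, D, K, L}.
Reachable from K: {K}.
In C's history but not K's: {B, C, D, L} — 4 commits.

4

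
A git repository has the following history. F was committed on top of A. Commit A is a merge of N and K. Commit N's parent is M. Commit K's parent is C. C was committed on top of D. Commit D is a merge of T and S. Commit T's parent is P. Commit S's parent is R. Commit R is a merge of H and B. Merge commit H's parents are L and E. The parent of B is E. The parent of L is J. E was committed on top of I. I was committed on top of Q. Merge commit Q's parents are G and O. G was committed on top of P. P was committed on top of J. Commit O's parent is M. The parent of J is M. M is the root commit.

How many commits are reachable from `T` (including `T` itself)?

4

Walking parent pointers from T: reachable set = {J, M, P, T}.
That is 4 commits.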